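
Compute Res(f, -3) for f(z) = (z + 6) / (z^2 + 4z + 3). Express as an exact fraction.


Step 1: Q(z) = z^2 + 4z + 3 = (z + 3)(z + 1)
Step 2: Q'(z) = 2z + 4
Step 3: Q'(-3) = -2, P(-3) = 3
Step 4: Res = P(-3)/Q'(-3) = 3/(-2) = -3/2

-3/2


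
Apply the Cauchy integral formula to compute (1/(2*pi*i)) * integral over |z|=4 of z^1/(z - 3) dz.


Step 1: f(z) = z^1, a = 3 is inside |z| = 4
Step 2: By Cauchy integral formula: (1/(2pi*i)) * integral = f(a)
Step 3: f(3) = 3^1 = 3

3


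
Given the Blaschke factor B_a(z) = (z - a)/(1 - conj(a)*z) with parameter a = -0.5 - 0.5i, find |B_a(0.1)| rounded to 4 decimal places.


Step 1: Numerator z0 - a = 0.1 - (-0.5 - 0.5i) = 0.6 + 0.5i
Step 2: Denominator 1 - conj(a)*z0 = 1 - (-0.5 + 0.5i)*0.1 = 1.05 - 0.05i
Step 3: |z0 - a|^2 = 0.6^2 + 0.5^2 = 0.61; |1 - conj(a)*z0|^2 = 1.05^2 + (-0.05)^2 = 1.105
Step 4: |B_a(0.1)| = sqrt(0.61 / 1.105) = sqrt(0.552036)
Step 5: = 0.743

0.743


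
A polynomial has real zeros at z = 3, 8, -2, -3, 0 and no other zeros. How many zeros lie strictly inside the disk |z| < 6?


Step 1: Check each root:
  z = 3: |3| = 3 < 6
  z = 8: |8| = 8 >= 6
  z = -2: |-2| = 2 < 6
  z = -3: |-3| = 3 < 6
  z = 0: |0| = 0 < 6
Step 2: Count = 4

4


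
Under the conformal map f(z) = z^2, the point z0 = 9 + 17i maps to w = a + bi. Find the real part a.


Step 1: z0 = 9 + 17i
Step 2: z0^2 = 9^2 - 17^2 + 306i
Step 3: real part = 81 - 289 = -208

-208


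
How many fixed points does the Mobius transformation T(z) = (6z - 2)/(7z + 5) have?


Step 1: Fixed points satisfy T(z) = z
Step 2: 7z^2 - z + 2 = 0
Step 3: Discriminant = (-1)^2 - 4*7*2 = -55
Step 4: Number of fixed points = 2

2


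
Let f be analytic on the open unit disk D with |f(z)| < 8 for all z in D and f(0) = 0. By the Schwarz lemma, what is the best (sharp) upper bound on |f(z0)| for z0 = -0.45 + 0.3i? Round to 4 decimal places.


Step 1: g = f/8 maps D -> D with g(0) = 0, so by the Schwarz lemma |g(z)| <= |z|, i.e. |f(z)| <= 8|z|; this is sharp (f(z) = 8z).
Step 2: |z0|^2 = (-0.45)^2 + 0.3^2 = 0.2925
Step 3: |z0| = sqrt(0.2925) = 0.540833
Step 4: Best bound = 8 * |z0| = 8 * 0.540833 = 4.3267

4.3267


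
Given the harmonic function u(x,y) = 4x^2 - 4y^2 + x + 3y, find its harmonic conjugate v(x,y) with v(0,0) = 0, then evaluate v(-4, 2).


Step 1: v_x = -u_y = 8y - 3
Step 2: v_y = u_x = 8x + 1
Step 3: v = 8xy - 3x + y + C
Step 4: v(0,0) = 0 => C = 0
Step 5: v(-4, 2) = -50

-50


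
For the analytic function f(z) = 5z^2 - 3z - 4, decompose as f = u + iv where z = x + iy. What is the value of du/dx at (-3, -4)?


Step 1: f(z) = 5(x+iy)^2 - 3(x+iy) - 4
Step 2: u = 5(x^2 - y^2) - 3x - 4
Step 3: u_x = 10x - 3
Step 4: At (-3, -4): u_x = -30 - 3 = -33

-33


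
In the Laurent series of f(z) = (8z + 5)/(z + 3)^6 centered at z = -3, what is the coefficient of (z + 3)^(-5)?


Step 1: Write the numerator in powers of (z + 3): 8z + 5 = 8(z + 3) + (8*(-3) + 5) = 8(z + 3) - 19
Step 2: Divide by (z + 3)^6: f(z) = -19(z + 3)^(-6) + 8(z + 3)^(-5)
Step 3: This finite sum is the Laurent series of f about z = -3.
Step 4: Coefficient of (z + 3)^(-5) = coefficient of (z + 3) in the re-centred numerator = 8

8


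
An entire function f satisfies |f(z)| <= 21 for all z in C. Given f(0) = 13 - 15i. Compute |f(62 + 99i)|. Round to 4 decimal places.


Step 1: By Liouville's theorem, a bounded entire function is constant.
Step 2: f(z) = f(0) = 13 - 15i for all z.
Step 3: |f(w)| = |13 - 15i| = sqrt(169 + 225)
Step 4: = 19.8494

19.8494


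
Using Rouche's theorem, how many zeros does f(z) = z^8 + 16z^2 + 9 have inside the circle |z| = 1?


Step 1: On |z| = 1 the three terms have sizes |z^8| = 1^8 = 1, |16z^2| = 16*1^2 = 16, |9| = 9
Step 2: The dominant term is g(z) = 16z^2; let h(z) = z^8 + 9 so f = g + h
Step 3: On |z| = 1: |g| = 16 and |h| <= 1 + 9 = 10
Step 4: Since 16 > 10, |h| < |g| on |z| = 1, so by Rouche f has the same number of zeros as g inside |z| < 1
Step 5: g(z) = 16z^2 has 2 zeros (at the origin, multiplicity 2) inside |z| < 1. Answer = 2

2


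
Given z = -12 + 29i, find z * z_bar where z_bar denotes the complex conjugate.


Step 1: conj(z) = -12 - 29i
Step 2: z * conj(z) = (-12)^2 + 29^2
Step 3: = 144 + 841 = 985

985


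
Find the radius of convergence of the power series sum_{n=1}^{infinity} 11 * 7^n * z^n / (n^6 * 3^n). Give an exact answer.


Step 1: General term a_n = 11 * 7^n / (n^6 * 3^n)
Step 2: By the root test, |a_n|^(1/n) = 11^(1/n) * 7 / (n^(6/n) * 3) -> 7/3 as n -> infinity (since 11^(1/n) -> 1 and n^(6/n) -> 1)
Step 3: R = 1/lim|a_n|^(1/n) = 3/7

3/7


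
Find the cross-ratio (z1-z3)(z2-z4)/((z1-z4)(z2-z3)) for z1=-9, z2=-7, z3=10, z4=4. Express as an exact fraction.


Step 1: (z1-z3)(z2-z4) = (-19) * (-11) = 209
Step 2: (z1-z4)(z2-z3) = (-13) * (-17) = 221
Step 3: Cross-ratio = 209/221 = 209/221

209/221


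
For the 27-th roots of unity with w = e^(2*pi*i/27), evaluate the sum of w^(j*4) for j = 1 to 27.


Step 1: The sum sum_{j=1}^{n} w^(k*j) equals n if n | k, else 0.
Step 2: Here n = 27, k = 4
Step 3: Does n divide k? 27 | 4 -> False
Step 4: Sum = 0

0


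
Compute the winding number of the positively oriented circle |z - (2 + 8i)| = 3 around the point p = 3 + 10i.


Step 1: Center c = (2, 8), radius = 3
Step 2: |p - c|^2 = 1^2 + 2^2 = 5
Step 3: r^2 = 9
Step 4: |p-c| < r so winding number = 1

1


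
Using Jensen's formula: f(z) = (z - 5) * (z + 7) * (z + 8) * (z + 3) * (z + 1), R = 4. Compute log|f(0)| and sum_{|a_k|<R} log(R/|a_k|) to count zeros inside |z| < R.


Jensen's formula: (1/2pi)*integral log|f(Re^it)|dt = log|f(0)| + sum_{|a_k|<R} log(R/|a_k|)
Step 1: f(0) = (-5) * 7 * 8 * 3 * 1 = -840
Step 2: log|f(0)| = log|5| + log|-7| + log|-8| + log|-3| + log|-1| = 6.7334
Step 3: Zeros inside |z| < 4: -3, -1
Step 4: Jensen sum = log(4/3) + log(4/1) = 1.674
Step 5: n(R) = number of terms in the Jensen sum = count of zeros inside |z| < 4 = 2

2


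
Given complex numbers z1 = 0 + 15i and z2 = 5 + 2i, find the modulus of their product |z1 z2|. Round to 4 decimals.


Step 1: |z1| = sqrt(0^2 + 15^2) = sqrt(225)
Step 2: |z2| = sqrt(5^2 + 2^2) = sqrt(29)
Step 3: |z1*z2| = |z1|*|z2| = sqrt(225) * sqrt(29) = sqrt(225 * 29) = sqrt(6525)
Step 4: = 80.7775

80.7775


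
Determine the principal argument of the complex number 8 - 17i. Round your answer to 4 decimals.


Step 1: z = 8 - 17i
Step 2: arg(z) = atan2(-17, 8)
Step 3: arg(z) = -1.131

-1.131


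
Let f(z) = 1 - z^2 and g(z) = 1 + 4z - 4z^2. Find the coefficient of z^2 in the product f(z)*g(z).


Step 1: z^2 term in f*g comes from: (1)*(-4z^2) + (0)*(4z) + (-z^2)*(1)
Step 2: = -4 + 0 - 1
Step 3: = -5

-5


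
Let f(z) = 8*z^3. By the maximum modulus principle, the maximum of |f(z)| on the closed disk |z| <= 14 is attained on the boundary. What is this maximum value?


Step 1: On |z| = 14, |f(z)| = 8 * |z|^3 = 8 * 14^3
Step 2: By maximum modulus principle, maximum is on boundary.
Step 3: Maximum = 8 * 2744 = 21952

21952


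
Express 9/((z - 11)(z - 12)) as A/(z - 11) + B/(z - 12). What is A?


Step 1: Multiply both sides by (z - 11) and set z = 11
Step 2: A = 9 / (11 - 12)
Step 3: A = 9 / (-1)
Step 4: A = -9

-9


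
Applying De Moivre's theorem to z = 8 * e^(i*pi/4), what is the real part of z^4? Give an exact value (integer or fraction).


Step 1: By De Moivre's theorem, z^4 = 8^4 * e^(i*4*pi/4) = 4096 * (cos(pi) + i*sin(pi))
Step 2: |z|^4 = 8^4 = 4096
Step 3: The angle pi already lies in [0, 2*pi)
Step 4: cos(pi) = -1
Step 5: Re(z^4) = 4096 * (-1) = -4096

-4096


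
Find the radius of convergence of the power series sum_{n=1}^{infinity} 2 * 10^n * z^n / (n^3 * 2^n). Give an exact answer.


Step 1: General term a_n = 2 * 10^n / (n^3 * 2^n)
Step 2: By the root test, |a_n|^(1/n) = 2^(1/n) * 10 / (n^(3/n) * 2) -> 10/2 as n -> infinity (since 2^(1/n) -> 1 and n^(3/n) -> 1)
Step 3: R = 1/lim|a_n|^(1/n) = 2/10 = 1/5

1/5


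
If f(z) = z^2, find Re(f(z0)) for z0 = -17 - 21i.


Step 1: z0 = -17 - 21i
Step 2: z0^2 = (-17)^2 - (-21)^2 + 714i
Step 3: real part = 289 - 441 = -152

-152


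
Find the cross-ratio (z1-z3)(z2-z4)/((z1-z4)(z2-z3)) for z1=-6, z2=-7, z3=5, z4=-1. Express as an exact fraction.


Step 1: (z1-z3)(z2-z4) = (-11) * (-6) = 66
Step 2: (z1-z4)(z2-z3) = (-5) * (-12) = 60
Step 3: Cross-ratio = 66/60 = 11/10

11/10


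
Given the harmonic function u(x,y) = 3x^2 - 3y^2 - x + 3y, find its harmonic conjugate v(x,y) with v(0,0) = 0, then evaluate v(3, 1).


Step 1: v_x = -u_y = 6y - 3
Step 2: v_y = u_x = 6x - 1
Step 3: v = 6xy - 3x - y + C
Step 4: v(0,0) = 0 => C = 0
Step 5: v(3, 1) = 8

8


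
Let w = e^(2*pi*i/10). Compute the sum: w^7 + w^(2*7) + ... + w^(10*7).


Step 1: The sum sum_{j=1}^{n} w^(k*j) equals n if n | k, else 0.
Step 2: Here n = 10, k = 7
Step 3: Does n divide k? 10 | 7 -> False
Step 4: Sum = 0

0


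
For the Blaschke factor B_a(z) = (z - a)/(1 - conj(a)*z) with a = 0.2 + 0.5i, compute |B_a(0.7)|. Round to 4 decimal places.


Step 1: Numerator z0 - a = 0.7 - (0.2 + 0.5i) = 0.5 - 0.5i
Step 2: Denominator 1 - conj(a)*z0 = 1 - (0.2 - 0.5i)*0.7 = 0.86 + 0.35i
Step 3: |z0 - a|^2 = 0.5^2 + (-0.5)^2 = 0.5; |1 - conj(a)*z0|^2 = 0.86^2 + 0.35^2 = 0.8621
Step 4: |B_a(0.7)| = sqrt(0.5 / 0.8621) = sqrt(0.579979)
Step 5: = 0.7616

0.7616


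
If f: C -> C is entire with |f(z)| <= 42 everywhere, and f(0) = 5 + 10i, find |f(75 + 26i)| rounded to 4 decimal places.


Step 1: By Liouville's theorem, a bounded entire function is constant.
Step 2: f(z) = f(0) = 5 + 10i for all z.
Step 3: |f(w)| = |5 + 10i| = sqrt(25 + 100)
Step 4: = 11.1803

11.1803


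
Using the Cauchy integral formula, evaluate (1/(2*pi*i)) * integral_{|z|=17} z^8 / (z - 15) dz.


Step 1: f(z) = z^8, a = 15 is inside |z| = 17
Step 2: By Cauchy integral formula: (1/(2pi*i)) * integral = f(a)
Step 3: f(15) = 15^8 = 2562890625

2562890625


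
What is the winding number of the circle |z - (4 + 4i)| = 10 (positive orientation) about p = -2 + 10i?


Step 1: Center c = (4, 4), radius = 10
Step 2: |p - c|^2 = (-6)^2 + 6^2 = 72
Step 3: r^2 = 100
Step 4: |p-c| < r so winding number = 1

1


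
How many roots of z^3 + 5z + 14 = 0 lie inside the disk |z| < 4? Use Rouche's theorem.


Step 1: On |z| = 4 the three terms have sizes |z^3| = 4^3 = 64, |5z| = 5*4 = 20, |14| = 14
Step 2: The dominant term is g(z) = z^3; let h(z) = 5z + 14 so f = g + h
Step 3: On |z| = 4: |g| = 64 and |h| <= 20 + 14 = 34
Step 4: Since 64 > 34, |h| < |g| on |z| = 4, so by Rouche f has the same number of zeros as g inside |z| < 4
Step 5: g(z) = z^3 has 3 zeros (all at the origin) inside |z| < 4. Answer = 3

3


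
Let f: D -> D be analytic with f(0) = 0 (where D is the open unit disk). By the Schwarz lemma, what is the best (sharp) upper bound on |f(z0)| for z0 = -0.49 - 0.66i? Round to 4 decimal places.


Step 1: Schwarz lemma: if f: D -> D is analytic with f(0) = 0, then |f(z)| <= |z| for all z in D, and this is sharp (f(z) = z).
Step 2: |z0|^2 = (-0.49)^2 + (-0.66)^2 = 0.6757
Step 3: |z0| = sqrt(0.6757) = 0.82201
Step 4: Best bound = |z0| = 0.822

0.822


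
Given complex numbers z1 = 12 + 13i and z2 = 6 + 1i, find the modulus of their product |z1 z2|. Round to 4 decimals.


Step 1: |z1| = sqrt(12^2 + 13^2) = sqrt(313)
Step 2: |z2| = sqrt(6^2 + 1^2) = sqrt(37)
Step 3: |z1*z2| = |z1|*|z2| = sqrt(313) * sqrt(37) = sqrt(313 * 37) = sqrt(11581)
Step 4: = 107.6151

107.6151


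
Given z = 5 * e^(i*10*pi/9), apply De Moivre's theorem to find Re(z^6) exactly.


Step 1: By De Moivre's theorem, z^6 = 5^6 * e^(i*6*10*pi/9) = 15625 * (cos(20*pi/3) + i*sin(20*pi/3))
Step 2: |z|^6 = 5^6 = 15625
Step 3: Reduce the angle mod 2*pi: 20*pi/3 - 6*pi = 2*pi/3
Step 4: cos(2*pi/3) = -1/2
Step 5: Re(z^6) = 15625 * (-1/2) = -15625/2

-15625/2


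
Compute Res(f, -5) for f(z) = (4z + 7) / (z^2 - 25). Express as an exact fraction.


Step 1: Q(z) = z^2 - 25 = (z + 5)(z - 5)
Step 2: Q'(z) = 2z
Step 3: Q'(-5) = -10, P(-5) = -13
Step 4: Res = P(-5)/Q'(-5) = -13/(-10) = 13/10

13/10


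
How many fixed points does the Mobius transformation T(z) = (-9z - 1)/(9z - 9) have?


Step 1: Fixed points satisfy T(z) = z
Step 2: 9z^2 + 1 = 0
Step 3: Discriminant = 0^2 - 4*9*1 = -36
Step 4: Number of fixed points = 2

2


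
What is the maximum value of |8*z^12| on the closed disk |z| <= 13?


Step 1: On |z| = 13, |f(z)| = 8 * |z|^12 = 8 * 13^12
Step 2: By maximum modulus principle, maximum is on boundary.
Step 3: Maximum = 8 * 23298085122481 = 186384680979848

186384680979848


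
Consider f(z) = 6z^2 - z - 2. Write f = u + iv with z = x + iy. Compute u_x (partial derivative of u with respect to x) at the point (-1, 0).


Step 1: f(z) = 6(x+iy)^2 - (x+iy) - 2
Step 2: u = 6(x^2 - y^2) - x - 2
Step 3: u_x = 12x - 1
Step 4: At (-1, 0): u_x = -12 - 1 = -13

-13


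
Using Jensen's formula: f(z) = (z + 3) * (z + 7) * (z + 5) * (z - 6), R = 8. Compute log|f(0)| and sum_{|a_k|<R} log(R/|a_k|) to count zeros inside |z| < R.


Jensen's formula: (1/2pi)*integral log|f(Re^it)|dt = log|f(0)| + sum_{|a_k|<R} log(R/|a_k|)
Step 1: f(0) = 3 * 7 * 5 * (-6) = -630
Step 2: log|f(0)| = log|-3| + log|-7| + log|-5| + log|6| = 6.4457
Step 3: Zeros inside |z| < 8: -3, -7, -5, 6
Step 4: Jensen sum = log(8/3) + log(8/7) + log(8/5) + log(8/6) = 1.872
Step 5: n(R) = number of terms in the Jensen sum = count of zeros inside |z| < 8 = 4

4


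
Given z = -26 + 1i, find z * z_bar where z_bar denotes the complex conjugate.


Step 1: conj(z) = -26 - 1i
Step 2: z * conj(z) = (-26)^2 + 1^2
Step 3: = 676 + 1 = 677

677


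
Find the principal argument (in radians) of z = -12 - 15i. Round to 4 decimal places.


Step 1: z = -12 - 15i
Step 2: arg(z) = atan2(-15, -12)
Step 3: arg(z) = -2.2455

-2.2455


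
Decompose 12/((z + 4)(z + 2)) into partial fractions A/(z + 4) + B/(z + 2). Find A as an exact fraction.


Step 1: Multiply both sides by (z + 4) and set z = -4
Step 2: A = 12 / (-4 + 2)
Step 3: A = 12 / (-2)
Step 4: A = -6

-6


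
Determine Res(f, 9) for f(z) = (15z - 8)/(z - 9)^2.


Step 1: Pole of order 2 at z = 9
Step 2: Res = lim d/dz [(z - 9)^2 * f(z)] as z -> 9
Step 3: (z - 9)^2 * f(z) = 15z - 8
Step 4: d/dz[15z - 8] = 15

15


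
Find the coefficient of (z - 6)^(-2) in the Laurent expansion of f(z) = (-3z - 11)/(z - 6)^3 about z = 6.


Step 1: Write the numerator in powers of (z - 6): -3z - 11 = -3(z - 6) + (-3*6 - 11) = -3(z - 6) - 29
Step 2: Divide by (z - 6)^3: f(z) = -29(z - 6)^(-3) - 3(z - 6)^(-2)
Step 3: This finite sum is the Laurent series of f about z = 6.
Step 4: Coefficient of (z - 6)^(-2) = coefficient of (z - 6) in the re-centred numerator = -3

-3


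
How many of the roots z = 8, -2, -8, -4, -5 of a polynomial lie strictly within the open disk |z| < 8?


Step 1: Check each root:
  z = 8: |8| = 8 >= 8
  z = -2: |-2| = 2 < 8
  z = -8: |-8| = 8 >= 8
  z = -4: |-4| = 4 < 8
  z = -5: |-5| = 5 < 8
Step 2: Count = 3

3


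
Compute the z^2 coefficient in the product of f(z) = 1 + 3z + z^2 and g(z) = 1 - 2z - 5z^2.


Step 1: z^2 term in f*g comes from: (1)*(-5z^2) + (3z)*(-2z) + (z^2)*(1)
Step 2: = -5 - 6 + 1
Step 3: = -10

-10


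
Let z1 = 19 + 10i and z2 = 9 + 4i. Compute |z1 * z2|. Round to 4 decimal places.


Step 1: |z1| = sqrt(19^2 + 10^2) = sqrt(461)
Step 2: |z2| = sqrt(9^2 + 4^2) = sqrt(97)
Step 3: |z1*z2| = |z1|*|z2| = sqrt(461) * sqrt(97) = sqrt(461 * 97) = sqrt(44717)
Step 4: = 211.4639

211.4639


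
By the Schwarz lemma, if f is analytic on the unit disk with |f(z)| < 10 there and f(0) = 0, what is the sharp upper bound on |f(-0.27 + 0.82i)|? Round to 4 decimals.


Step 1: g = f/10 maps D -> D with g(0) = 0, so by the Schwarz lemma |g(z)| <= |z|, i.e. |f(z)| <= 10|z|; this is sharp (f(z) = 10z).
Step 2: |z0|^2 = (-0.27)^2 + 0.82^2 = 0.7453
Step 3: |z0| = sqrt(0.7453) = 0.863308
Step 4: Best bound = 10 * |z0| = 10 * 0.863308 = 8.6331

8.6331


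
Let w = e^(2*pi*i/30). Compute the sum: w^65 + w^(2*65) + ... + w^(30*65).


Step 1: The sum sum_{j=1}^{n} w^(k*j) equals n if n | k, else 0.
Step 2: Here n = 30, k = 65
Step 3: Does n divide k? 30 | 65 -> False
Step 4: Sum = 0

0


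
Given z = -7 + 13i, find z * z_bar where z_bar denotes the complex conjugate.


Step 1: conj(z) = -7 - 13i
Step 2: z * conj(z) = (-7)^2 + 13^2
Step 3: = 49 + 169 = 218

218


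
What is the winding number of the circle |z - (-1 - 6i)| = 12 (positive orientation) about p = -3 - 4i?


Step 1: Center c = (-1, -6), radius = 12
Step 2: |p - c|^2 = (-2)^2 + 2^2 = 8
Step 3: r^2 = 144
Step 4: |p-c| < r so winding number = 1

1


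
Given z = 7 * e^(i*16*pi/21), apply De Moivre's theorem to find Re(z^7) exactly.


Step 1: By De Moivre's theorem, z^7 = 7^7 * e^(i*7*16*pi/21) = 823543 * (cos(16*pi/3) + i*sin(16*pi/3))
Step 2: |z|^7 = 7^7 = 823543
Step 3: Reduce the angle mod 2*pi: 16*pi/3 - 4*pi = 4*pi/3
Step 4: cos(4*pi/3) = -1/2
Step 5: Re(z^7) = 823543 * (-1/2) = -823543/2

-823543/2


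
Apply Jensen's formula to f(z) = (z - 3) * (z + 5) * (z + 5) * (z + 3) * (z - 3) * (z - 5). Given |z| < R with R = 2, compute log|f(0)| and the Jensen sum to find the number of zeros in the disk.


Jensen's formula: (1/2pi)*integral log|f(Re^it)|dt = log|f(0)| + sum_{|a_k|<R} log(R/|a_k|)
Step 1: f(0) = (-3) * 5 * 5 * 3 * (-3) * (-5) = -3375
Step 2: log|f(0)| = log|3| + log|-5| + log|-5| + log|-3| + log|3| + log|5| = 8.1242
Step 3: Zeros inside |z| < 2: none
Step 4: Jensen sum = (empty sum) = 0
Step 5: n(R) = number of terms in the Jensen sum = count of zeros inside |z| < 2 = 0

0


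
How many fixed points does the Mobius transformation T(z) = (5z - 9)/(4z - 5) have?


Step 1: Fixed points satisfy T(z) = z
Step 2: 4z^2 - 10z + 9 = 0
Step 3: Discriminant = (-10)^2 - 4*4*9 = -44
Step 4: Number of fixed points = 2

2


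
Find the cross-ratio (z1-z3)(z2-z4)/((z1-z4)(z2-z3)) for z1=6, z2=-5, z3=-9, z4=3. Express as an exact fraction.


Step 1: (z1-z3)(z2-z4) = 15 * (-8) = -120
Step 2: (z1-z4)(z2-z3) = 3 * 4 = 12
Step 3: Cross-ratio = -120/12 = -10

-10


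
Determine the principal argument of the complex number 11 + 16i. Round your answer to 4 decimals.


Step 1: z = 11 + 16i
Step 2: arg(z) = atan2(16, 11)
Step 3: arg(z) = 0.9685

0.9685


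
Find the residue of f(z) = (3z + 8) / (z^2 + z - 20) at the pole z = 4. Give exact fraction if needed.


Step 1: Q(z) = z^2 + z - 20 = (z - 4)(z + 5)
Step 2: Q'(z) = 2z + 1
Step 3: Q'(4) = 9, P(4) = 20
Step 4: Res = P(4)/Q'(4) = 20/9 = 20/9

20/9


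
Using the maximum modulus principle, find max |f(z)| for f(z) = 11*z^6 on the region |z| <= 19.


Step 1: On |z| = 19, |f(z)| = 11 * |z|^6 = 11 * 19^6
Step 2: By maximum modulus principle, maximum is on boundary.
Step 3: Maximum = 11 * 47045881 = 517504691

517504691


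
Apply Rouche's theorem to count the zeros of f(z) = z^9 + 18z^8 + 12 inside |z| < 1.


Step 1: On |z| = 1 the three terms have sizes |z^9| = 1^9 = 1, |18z^8| = 18*1^8 = 18, |12| = 12
Step 2: The dominant term is g(z) = 18z^8; let h(z) = z^9 + 12 so f = g + h
Step 3: On |z| = 1: |g| = 18 and |h| <= 1 + 12 = 13
Step 4: Since 18 > 13, |h| < |g| on |z| = 1, so by Rouche f has the same number of zeros as g inside |z| < 1
Step 5: g(z) = 18z^8 has 8 zeros (at the origin, multiplicity 8) inside |z| < 1. Answer = 8

8


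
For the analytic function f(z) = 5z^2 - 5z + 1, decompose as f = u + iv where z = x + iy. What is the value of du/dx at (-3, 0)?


Step 1: f(z) = 5(x+iy)^2 - 5(x+iy) + 1
Step 2: u = 5(x^2 - y^2) - 5x + 1
Step 3: u_x = 10x - 5
Step 4: At (-3, 0): u_x = -30 - 5 = -35

-35


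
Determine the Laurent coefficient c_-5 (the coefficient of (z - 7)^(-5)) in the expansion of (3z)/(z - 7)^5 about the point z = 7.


Step 1: Write the numerator in powers of (z - 7): 3z = 3(z - 7) + (3*7 + 0) = 3(z - 7) + 21
Step 2: Divide by (z - 7)^5: f(z) = 21(z - 7)^(-5) + 3(z - 7)^(-4)
Step 3: This finite sum is the Laurent series of f about z = 7.
Step 4: Coefficient of (z - 7)^(-5) = 3*7 + 0 = 21

21


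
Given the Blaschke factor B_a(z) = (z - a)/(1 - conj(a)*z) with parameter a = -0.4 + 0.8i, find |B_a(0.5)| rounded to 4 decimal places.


Step 1: Numerator z0 - a = 0.5 - (-0.4 + 0.8i) = 0.9 - 0.8i
Step 2: Denominator 1 - conj(a)*z0 = 1 - (-0.4 - 0.8i)*0.5 = 1.2 + 0.4i
Step 3: |z0 - a|^2 = 0.9^2 + (-0.8)^2 = 1.45; |1 - conj(a)*z0|^2 = 1.2^2 + 0.4^2 = 1.6
Step 4: |B_a(0.5)| = sqrt(1.45 / 1.6) = sqrt(0.90625)
Step 5: = 0.952

0.952


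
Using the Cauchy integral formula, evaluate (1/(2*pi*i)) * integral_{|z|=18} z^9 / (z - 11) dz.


Step 1: f(z) = z^9, a = 11 is inside |z| = 18
Step 2: By Cauchy integral formula: (1/(2pi*i)) * integral = f(a)
Step 3: f(11) = 11^9 = 2357947691

2357947691


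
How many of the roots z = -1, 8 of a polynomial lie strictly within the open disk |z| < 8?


Step 1: Check each root:
  z = -1: |-1| = 1 < 8
  z = 8: |8| = 8 >= 8
Step 2: Count = 1

1


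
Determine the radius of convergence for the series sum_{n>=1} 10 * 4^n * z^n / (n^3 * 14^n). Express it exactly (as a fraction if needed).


Step 1: General term a_n = 10 * 4^n / (n^3 * 14^n)
Step 2: By the root test, |a_n|^(1/n) = 10^(1/n) * 4 / (n^(3/n) * 14) -> 4/14 as n -> infinity (since 10^(1/n) -> 1 and n^(3/n) -> 1)
Step 3: R = 1/lim|a_n|^(1/n) = 14/4 = 7/2

7/2


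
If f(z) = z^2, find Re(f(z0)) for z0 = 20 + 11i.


Step 1: z0 = 20 + 11i
Step 2: z0^2 = 20^2 - 11^2 + 440i
Step 3: real part = 400 - 121 = 279

279


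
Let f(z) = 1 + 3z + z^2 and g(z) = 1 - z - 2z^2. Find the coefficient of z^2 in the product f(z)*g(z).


Step 1: z^2 term in f*g comes from: (1)*(-2z^2) + (3z)*(-z) + (z^2)*(1)
Step 2: = -2 - 3 + 1
Step 3: = -4

-4


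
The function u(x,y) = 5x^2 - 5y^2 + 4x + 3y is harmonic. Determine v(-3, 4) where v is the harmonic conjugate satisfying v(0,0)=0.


Step 1: v_x = -u_y = 10y - 3
Step 2: v_y = u_x = 10x + 4
Step 3: v = 10xy - 3x + 4y + C
Step 4: v(0,0) = 0 => C = 0
Step 5: v(-3, 4) = -95

-95


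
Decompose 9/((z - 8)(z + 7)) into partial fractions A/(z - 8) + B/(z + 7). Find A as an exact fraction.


Step 1: Multiply both sides by (z - 8) and set z = 8
Step 2: A = 9 / (8 + 7)
Step 3: A = 9 / 15
Step 4: A = 3/5

3/5


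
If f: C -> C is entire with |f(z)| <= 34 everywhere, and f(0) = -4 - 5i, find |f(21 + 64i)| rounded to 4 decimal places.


Step 1: By Liouville's theorem, a bounded entire function is constant.
Step 2: f(z) = f(0) = -4 - 5i for all z.
Step 3: |f(w)| = |-4 - 5i| = sqrt(16 + 25)
Step 4: = 6.4031

6.4031


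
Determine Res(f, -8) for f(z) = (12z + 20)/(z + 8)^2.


Step 1: Pole of order 2 at z = -8
Step 2: Res = lim d/dz [(z + 8)^2 * f(z)] as z -> -8
Step 3: (z + 8)^2 * f(z) = 12z + 20
Step 4: d/dz[12z + 20] = 12

12


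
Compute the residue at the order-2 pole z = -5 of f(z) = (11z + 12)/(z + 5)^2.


Step 1: Pole of order 2 at z = -5
Step 2: Res = lim d/dz [(z + 5)^2 * f(z)] as z -> -5
Step 3: (z + 5)^2 * f(z) = 11z + 12
Step 4: d/dz[11z + 12] = 11

11


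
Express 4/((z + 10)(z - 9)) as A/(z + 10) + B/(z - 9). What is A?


Step 1: Multiply both sides by (z + 10) and set z = -10
Step 2: A = 4 / (-10 - 9)
Step 3: A = 4 / (-19)
Step 4: A = -4/19

-4/19


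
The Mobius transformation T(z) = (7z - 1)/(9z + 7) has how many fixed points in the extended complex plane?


Step 1: Fixed points satisfy T(z) = z
Step 2: 9z^2 + 1 = 0
Step 3: Discriminant = 0^2 - 4*9*1 = -36
Step 4: Number of fixed points = 2

2


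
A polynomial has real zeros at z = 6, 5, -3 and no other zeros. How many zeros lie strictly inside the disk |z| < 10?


Step 1: Check each root:
  z = 6: |6| = 6 < 10
  z = 5: |5| = 5 < 10
  z = -3: |-3| = 3 < 10
Step 2: Count = 3

3


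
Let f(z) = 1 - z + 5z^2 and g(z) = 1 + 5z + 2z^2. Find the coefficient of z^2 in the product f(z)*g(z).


Step 1: z^2 term in f*g comes from: (1)*(2z^2) + (-z)*(5z) + (5z^2)*(1)
Step 2: = 2 - 5 + 5
Step 3: = 2

2


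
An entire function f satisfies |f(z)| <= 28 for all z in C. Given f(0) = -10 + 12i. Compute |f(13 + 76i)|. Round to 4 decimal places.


Step 1: By Liouville's theorem, a bounded entire function is constant.
Step 2: f(z) = f(0) = -10 + 12i for all z.
Step 3: |f(w)| = |-10 + 12i| = sqrt(100 + 144)
Step 4: = 15.6205

15.6205


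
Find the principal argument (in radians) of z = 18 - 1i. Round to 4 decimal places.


Step 1: z = 18 - 1i
Step 2: arg(z) = atan2(-1, 18)
Step 3: arg(z) = -0.0555

-0.0555


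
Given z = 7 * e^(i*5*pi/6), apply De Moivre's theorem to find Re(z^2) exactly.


Step 1: By De Moivre's theorem, z^2 = 7^2 * e^(i*2*5*pi/6) = 49 * (cos(5*pi/3) + i*sin(5*pi/3))
Step 2: |z|^2 = 7^2 = 49
Step 3: The angle 5*pi/3 already lies in [0, 2*pi)
Step 4: cos(5*pi/3) = 1/2
Step 5: Re(z^2) = 49 * 1/2 = 49/2

49/2


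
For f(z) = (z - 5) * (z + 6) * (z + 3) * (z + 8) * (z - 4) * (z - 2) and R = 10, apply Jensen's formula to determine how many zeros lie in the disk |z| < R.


Jensen's formula: (1/2pi)*integral log|f(Re^it)|dt = log|f(0)| + sum_{|a_k|<R} log(R/|a_k|)
Step 1: f(0) = (-5) * 6 * 3 * 8 * (-4) * (-2) = -5760
Step 2: log|f(0)| = log|5| + log|-6| + log|-3| + log|-8| + log|4| + log|2| = 8.6587
Step 3: Zeros inside |z| < 10: 5, -6, -3, -8, 4, 2
Step 4: Jensen sum = log(10/5) + log(10/6) + log(10/3) + log(10/8) + log(10/4) + log(10/2) = 5.1568
Step 5: n(R) = number of terms in the Jensen sum = count of zeros inside |z| < 10 = 6

6


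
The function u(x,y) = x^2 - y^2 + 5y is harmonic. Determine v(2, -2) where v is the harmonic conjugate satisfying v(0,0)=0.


Step 1: v_x = -u_y = 2y - 5
Step 2: v_y = u_x = 2x + 0
Step 3: v = 2xy - 5x + C
Step 4: v(0,0) = 0 => C = 0
Step 5: v(2, -2) = -18

-18


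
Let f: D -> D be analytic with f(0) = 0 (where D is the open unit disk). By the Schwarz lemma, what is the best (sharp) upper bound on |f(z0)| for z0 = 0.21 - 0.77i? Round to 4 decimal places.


Step 1: Schwarz lemma: if f: D -> D is analytic with f(0) = 0, then |f(z)| <= |z| for all z in D, and this is sharp (f(z) = z).
Step 2: |z0|^2 = 0.21^2 + (-0.77)^2 = 0.637
Step 3: |z0| = sqrt(0.637) = 0.798123
Step 4: Best bound = |z0| = 0.7981

0.7981


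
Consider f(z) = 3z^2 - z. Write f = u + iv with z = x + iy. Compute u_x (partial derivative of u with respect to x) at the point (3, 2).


Step 1: f(z) = 3(x+iy)^2 - (x+iy) + 0
Step 2: u = 3(x^2 - y^2) - x + 0
Step 3: u_x = 6x - 1
Step 4: At (3, 2): u_x = 18 - 1 = 17

17


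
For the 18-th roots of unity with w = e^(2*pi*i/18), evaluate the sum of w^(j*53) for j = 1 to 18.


Step 1: The sum sum_{j=1}^{n} w^(k*j) equals n if n | k, else 0.
Step 2: Here n = 18, k = 53
Step 3: Does n divide k? 18 | 53 -> False
Step 4: Sum = 0

0


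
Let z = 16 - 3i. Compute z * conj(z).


Step 1: conj(z) = 16 + 3i
Step 2: z * conj(z) = 16^2 + (-3)^2
Step 3: = 256 + 9 = 265

265


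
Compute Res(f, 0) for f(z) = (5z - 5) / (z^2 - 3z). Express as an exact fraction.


Step 1: Q(z) = z^2 - 3z = (z)(z - 3)
Step 2: Q'(z) = 2z - 3
Step 3: Q'(0) = -3, P(0) = -5
Step 4: Res = P(0)/Q'(0) = -5/(-3) = 5/3

5/3


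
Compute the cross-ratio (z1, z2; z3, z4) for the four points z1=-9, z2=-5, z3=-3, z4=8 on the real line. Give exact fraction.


Step 1: (z1-z3)(z2-z4) = (-6) * (-13) = 78
Step 2: (z1-z4)(z2-z3) = (-17) * (-2) = 34
Step 3: Cross-ratio = 78/34 = 39/17

39/17


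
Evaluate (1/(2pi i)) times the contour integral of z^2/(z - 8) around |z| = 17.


Step 1: f(z) = z^2, a = 8 is inside |z| = 17
Step 2: By Cauchy integral formula: (1/(2pi*i)) * integral = f(a)
Step 3: f(8) = 8^2 = 64

64


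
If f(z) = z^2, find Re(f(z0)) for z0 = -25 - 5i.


Step 1: z0 = -25 - 5i
Step 2: z0^2 = (-25)^2 - (-5)^2 + 250i
Step 3: real part = 625 - 25 = 600

600


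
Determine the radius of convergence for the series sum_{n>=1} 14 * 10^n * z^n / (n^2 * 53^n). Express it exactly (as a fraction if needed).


Step 1: General term a_n = 14 * 10^n / (n^2 * 53^n)
Step 2: By the root test, |a_n|^(1/n) = 14^(1/n) * 10 / (n^(2/n) * 53) -> 10/53 as n -> infinity (since 14^(1/n) -> 1 and n^(2/n) -> 1)
Step 3: R = 1/lim|a_n|^(1/n) = 53/10

53/10


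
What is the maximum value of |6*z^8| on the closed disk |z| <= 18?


Step 1: On |z| = 18, |f(z)| = 6 * |z|^8 = 6 * 18^8
Step 2: By maximum modulus principle, maximum is on boundary.
Step 3: Maximum = 6 * 11019960576 = 66119763456

66119763456


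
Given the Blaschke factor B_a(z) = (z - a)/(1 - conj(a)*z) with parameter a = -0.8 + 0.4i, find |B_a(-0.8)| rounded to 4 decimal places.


Step 1: Numerator z0 - a = -0.8 - (-0.8 + 0.4i) = 0 - 0.4i
Step 2: Denominator 1 - conj(a)*z0 = 1 - (-0.8 - 0.4i)*(-0.8) = 0.36 - 0.32i
Step 3: |z0 - a|^2 = 0^2 + (-0.4)^2 = 0.16; |1 - conj(a)*z0|^2 = 0.36^2 + (-0.32)^2 = 0.232
Step 4: |B_a(-0.8)| = sqrt(0.16 / 0.232) = sqrt(0.689655)
Step 5: = 0.8305

0.8305


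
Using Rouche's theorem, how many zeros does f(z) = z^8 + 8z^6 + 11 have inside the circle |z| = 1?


Step 1: On |z| = 1 the three terms have sizes |z^8| = 1^8 = 1, |8z^6| = 8*1^6 = 8, |11| = 11
Step 2: The dominant term is g(z) = 11; let h(z) = z^8 + 8z^6 so f = g + h
Step 3: On |z| = 1: |g| = 11 and |h| <= 1 + 8 = 9
Step 4: Since 11 > 9, |h| < |g| on |z| = 1, so by Rouche f has the same number of zeros as g inside |z| < 1
Step 5: g(z) = 11 is a nonzero constant with no zeros inside |z| < 1. Answer = 0

0


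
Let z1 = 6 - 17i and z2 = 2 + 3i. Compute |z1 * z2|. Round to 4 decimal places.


Step 1: |z1| = sqrt(6^2 + (-17)^2) = sqrt(325)
Step 2: |z2| = sqrt(2^2 + 3^2) = sqrt(13)
Step 3: |z1*z2| = |z1|*|z2| = sqrt(325) * sqrt(13) = sqrt(325 * 13) = sqrt(4225)
Step 4: = 65.0

65.0


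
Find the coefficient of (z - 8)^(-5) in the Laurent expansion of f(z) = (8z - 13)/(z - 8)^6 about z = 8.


Step 1: Write the numerator in powers of (z - 8): 8z - 13 = 8(z - 8) + (8*8 - 13) = 8(z - 8) + 51
Step 2: Divide by (z - 8)^6: f(z) = 51(z - 8)^(-6) + 8(z - 8)^(-5)
Step 3: This finite sum is the Laurent series of f about z = 8.
Step 4: Coefficient of (z - 8)^(-5) = coefficient of (z - 8) in the re-centred numerator = 8

8


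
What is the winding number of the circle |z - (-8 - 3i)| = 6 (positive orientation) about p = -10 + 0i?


Step 1: Center c = (-8, -3), radius = 6
Step 2: |p - c|^2 = (-2)^2 + 3^2 = 13
Step 3: r^2 = 36
Step 4: |p-c| < r so winding number = 1

1


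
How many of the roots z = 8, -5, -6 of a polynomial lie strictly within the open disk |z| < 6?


Step 1: Check each root:
  z = 8: |8| = 8 >= 6
  z = -5: |-5| = 5 < 6
  z = -6: |-6| = 6 >= 6
Step 2: Count = 1

1


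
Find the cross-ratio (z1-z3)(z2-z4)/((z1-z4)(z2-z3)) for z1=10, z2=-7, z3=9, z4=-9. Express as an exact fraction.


Step 1: (z1-z3)(z2-z4) = 1 * 2 = 2
Step 2: (z1-z4)(z2-z3) = 19 * (-16) = -304
Step 3: Cross-ratio = -2/304 = -1/152

-1/152


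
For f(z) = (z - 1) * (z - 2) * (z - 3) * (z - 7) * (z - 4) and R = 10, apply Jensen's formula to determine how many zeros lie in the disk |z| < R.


Jensen's formula: (1/2pi)*integral log|f(Re^it)|dt = log|f(0)| + sum_{|a_k|<R} log(R/|a_k|)
Step 1: f(0) = (-1) * (-2) * (-3) * (-7) * (-4) = -168
Step 2: log|f(0)| = log|1| + log|2| + log|3| + log|7| + log|4| = 5.124
Step 3: Zeros inside |z| < 10: 1, 2, 3, 7, 4
Step 4: Jensen sum = log(10/1) + log(10/2) + log(10/3) + log(10/7) + log(10/4) = 6.389
Step 5: n(R) = number of terms in the Jensen sum = count of zeros inside |z| < 10 = 5

5


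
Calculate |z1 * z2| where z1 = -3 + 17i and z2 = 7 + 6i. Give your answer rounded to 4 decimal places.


Step 1: |z1| = sqrt((-3)^2 + 17^2) = sqrt(298)
Step 2: |z2| = sqrt(7^2 + 6^2) = sqrt(85)
Step 3: |z1*z2| = |z1|*|z2| = sqrt(298) * sqrt(85) = sqrt(298 * 85) = sqrt(25330)
Step 4: = 159.154

159.154


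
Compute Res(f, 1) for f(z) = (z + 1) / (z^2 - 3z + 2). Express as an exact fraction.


Step 1: Q(z) = z^2 - 3z + 2 = (z - 1)(z - 2)
Step 2: Q'(z) = 2z - 3
Step 3: Q'(1) = -1, P(1) = 2
Step 4: Res = P(1)/Q'(1) = 2/(-1) = -2

-2


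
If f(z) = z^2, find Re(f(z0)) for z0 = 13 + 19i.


Step 1: z0 = 13 + 19i
Step 2: z0^2 = 13^2 - 19^2 + 494i
Step 3: real part = 169 - 361 = -192

-192


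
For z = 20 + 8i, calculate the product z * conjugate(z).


Step 1: conj(z) = 20 - 8i
Step 2: z * conj(z) = 20^2 + 8^2
Step 3: = 400 + 64 = 464

464


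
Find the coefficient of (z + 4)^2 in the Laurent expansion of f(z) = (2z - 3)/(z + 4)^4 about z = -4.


Step 1: Write the numerator in powers of (z + 4): 2z - 3 = 2(z + 4) + (2*(-4) - 3) = 2(z + 4) - 11
Step 2: Divide by (z + 4)^4: f(z) = -11(z + 4)^(-4) + 2(z + 4)^(-3)
Step 3: This finite sum is the Laurent series of f about z = -4.
Step 4: Only the powers -4 and -3 appear, so the coefficient of (z + 4)^2 = 0

0


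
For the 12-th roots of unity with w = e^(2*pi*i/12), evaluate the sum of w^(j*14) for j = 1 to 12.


Step 1: The sum sum_{j=1}^{n} w^(k*j) equals n if n | k, else 0.
Step 2: Here n = 12, k = 14
Step 3: Does n divide k? 12 | 14 -> False
Step 4: Sum = 0

0


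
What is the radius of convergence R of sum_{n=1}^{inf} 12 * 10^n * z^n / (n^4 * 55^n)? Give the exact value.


Step 1: General term a_n = 12 * 10^n / (n^4 * 55^n)
Step 2: By the root test, |a_n|^(1/n) = 12^(1/n) * 10 / (n^(4/n) * 55) -> 10/55 as n -> infinity (since 12^(1/n) -> 1 and n^(4/n) -> 1)
Step 3: R = 1/lim|a_n|^(1/n) = 55/10 = 11/2

11/2


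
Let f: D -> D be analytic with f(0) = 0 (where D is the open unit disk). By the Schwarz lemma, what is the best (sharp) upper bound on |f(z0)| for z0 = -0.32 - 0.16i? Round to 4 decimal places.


Step 1: Schwarz lemma: if f: D -> D is analytic with f(0) = 0, then |f(z)| <= |z| for all z in D, and this is sharp (f(z) = z).
Step 2: |z0|^2 = (-0.32)^2 + (-0.16)^2 = 0.128
Step 3: |z0| = sqrt(0.128) = 0.357771
Step 4: Best bound = |z0| = 0.3578

0.3578


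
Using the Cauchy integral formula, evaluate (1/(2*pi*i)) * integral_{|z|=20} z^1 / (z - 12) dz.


Step 1: f(z) = z^1, a = 12 is inside |z| = 20
Step 2: By Cauchy integral formula: (1/(2pi*i)) * integral = f(a)
Step 3: f(12) = 12^1 = 12

12


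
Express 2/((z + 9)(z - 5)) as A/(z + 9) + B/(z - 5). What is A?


Step 1: Multiply both sides by (z + 9) and set z = -9
Step 2: A = 2 / (-9 - 5)
Step 3: A = 2 / (-14)
Step 4: A = -1/7

-1/7


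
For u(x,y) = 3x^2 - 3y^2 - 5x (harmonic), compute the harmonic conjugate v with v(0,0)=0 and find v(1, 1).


Step 1: v_x = -u_y = 6y + 0
Step 2: v_y = u_x = 6x - 5
Step 3: v = 6xy - 5y + C
Step 4: v(0,0) = 0 => C = 0
Step 5: v(1, 1) = 1

1


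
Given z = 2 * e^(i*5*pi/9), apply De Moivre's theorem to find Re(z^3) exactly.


Step 1: By De Moivre's theorem, z^3 = 2^3 * e^(i*3*5*pi/9) = 8 * (cos(5*pi/3) + i*sin(5*pi/3))
Step 2: |z|^3 = 2^3 = 8
Step 3: The angle 5*pi/3 already lies in [0, 2*pi)
Step 4: cos(5*pi/3) = 1/2
Step 5: Re(z^3) = 8 * 1/2 = 4

4


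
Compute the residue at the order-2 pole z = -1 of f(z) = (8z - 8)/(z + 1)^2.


Step 1: Pole of order 2 at z = -1
Step 2: Res = lim d/dz [(z + 1)^2 * f(z)] as z -> -1
Step 3: (z + 1)^2 * f(z) = 8z - 8
Step 4: d/dz[8z - 8] = 8

8


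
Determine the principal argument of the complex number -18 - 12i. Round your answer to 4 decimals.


Step 1: z = -18 - 12i
Step 2: arg(z) = atan2(-12, -18)
Step 3: arg(z) = -2.5536

-2.5536


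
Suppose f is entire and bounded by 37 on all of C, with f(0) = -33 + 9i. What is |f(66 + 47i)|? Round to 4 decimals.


Step 1: By Liouville's theorem, a bounded entire function is constant.
Step 2: f(z) = f(0) = -33 + 9i for all z.
Step 3: |f(w)| = |-33 + 9i| = sqrt(1089 + 81)
Step 4: = 34.2053

34.2053


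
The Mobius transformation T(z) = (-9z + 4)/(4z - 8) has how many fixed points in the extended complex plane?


Step 1: Fixed points satisfy T(z) = z
Step 2: 4z^2 + z - 4 = 0
Step 3: Discriminant = 1^2 - 4*4*(-4) = 65
Step 4: Number of fixed points = 2

2


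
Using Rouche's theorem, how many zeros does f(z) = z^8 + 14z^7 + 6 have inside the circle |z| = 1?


Step 1: On |z| = 1 the three terms have sizes |z^8| = 1^8 = 1, |14z^7| = 14*1^7 = 14, |6| = 6
Step 2: The dominant term is g(z) = 14z^7; let h(z) = z^8 + 6 so f = g + h
Step 3: On |z| = 1: |g| = 14 and |h| <= 1 + 6 = 7
Step 4: Since 14 > 7, |h| < |g| on |z| = 1, so by Rouche f has the same number of zeros as g inside |z| < 1
Step 5: g(z) = 14z^7 has 7 zeros (at the origin, multiplicity 7) inside |z| < 1. Answer = 7

7


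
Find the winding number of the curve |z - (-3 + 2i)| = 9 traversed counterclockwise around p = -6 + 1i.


Step 1: Center c = (-3, 2), radius = 9
Step 2: |p - c|^2 = (-3)^2 + (-1)^2 = 10
Step 3: r^2 = 81
Step 4: |p-c| < r so winding number = 1

1


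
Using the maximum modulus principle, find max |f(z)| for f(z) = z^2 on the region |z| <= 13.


Step 1: On |z| = 13, |f(z)| = |z|^2 = 13^2
Step 2: By maximum modulus principle, maximum is on boundary.
Step 3: Maximum = 169 = 169

169


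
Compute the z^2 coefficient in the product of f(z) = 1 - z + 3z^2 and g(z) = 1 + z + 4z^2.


Step 1: z^2 term in f*g comes from: (1)*(4z^2) + (-z)*(z) + (3z^2)*(1)
Step 2: = 4 - 1 + 3
Step 3: = 6

6


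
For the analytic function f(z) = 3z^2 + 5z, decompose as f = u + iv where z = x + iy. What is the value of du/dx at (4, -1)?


Step 1: f(z) = 3(x+iy)^2 + 5(x+iy) + 0
Step 2: u = 3(x^2 - y^2) + 5x + 0
Step 3: u_x = 6x + 5
Step 4: At (4, -1): u_x = 24 + 5 = 29

29


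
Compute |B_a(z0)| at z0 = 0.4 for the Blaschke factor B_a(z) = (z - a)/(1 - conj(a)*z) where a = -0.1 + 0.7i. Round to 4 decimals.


Step 1: Numerator z0 - a = 0.4 - (-0.1 + 0.7i) = 0.5 - 0.7i
Step 2: Denominator 1 - conj(a)*z0 = 1 - (-0.1 - 0.7i)*0.4 = 1.04 + 0.28i
Step 3: |z0 - a|^2 = 0.5^2 + (-0.7)^2 = 0.74; |1 - conj(a)*z0|^2 = 1.04^2 + 0.28^2 = 1.16
Step 4: |B_a(0.4)| = sqrt(0.74 / 1.16) = sqrt(0.637931)
Step 5: = 0.7987

0.7987


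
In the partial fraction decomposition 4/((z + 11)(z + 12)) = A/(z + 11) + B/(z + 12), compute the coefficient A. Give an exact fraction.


Step 1: Multiply both sides by (z + 11) and set z = -11
Step 2: A = 4 / (-11 + 12)
Step 3: A = 4 / 1
Step 4: A = 4

4


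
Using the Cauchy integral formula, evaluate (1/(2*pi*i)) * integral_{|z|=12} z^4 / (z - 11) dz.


Step 1: f(z) = z^4, a = 11 is inside |z| = 12
Step 2: By Cauchy integral formula: (1/(2pi*i)) * integral = f(a)
Step 3: f(11) = 11^4 = 14641

14641


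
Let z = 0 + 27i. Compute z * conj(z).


Step 1: conj(z) = 0 - 27i
Step 2: z * conj(z) = 0^2 + 27^2
Step 3: = 0 + 729 = 729

729


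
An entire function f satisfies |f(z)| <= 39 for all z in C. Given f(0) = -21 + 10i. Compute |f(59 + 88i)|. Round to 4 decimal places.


Step 1: By Liouville's theorem, a bounded entire function is constant.
Step 2: f(z) = f(0) = -21 + 10i for all z.
Step 3: |f(w)| = |-21 + 10i| = sqrt(441 + 100)
Step 4: = 23.2594

23.2594


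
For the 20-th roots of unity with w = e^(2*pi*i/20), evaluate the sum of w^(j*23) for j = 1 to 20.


Step 1: The sum sum_{j=1}^{n} w^(k*j) equals n if n | k, else 0.
Step 2: Here n = 20, k = 23
Step 3: Does n divide k? 20 | 23 -> False
Step 4: Sum = 0

0


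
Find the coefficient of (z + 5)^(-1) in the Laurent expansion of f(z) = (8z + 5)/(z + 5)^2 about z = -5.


Step 1: Write the numerator in powers of (z + 5): 8z + 5 = 8(z + 5) + (8*(-5) + 5) = 8(z + 5) - 35
Step 2: Divide by (z + 5)^2: f(z) = -35(z + 5)^(-2) + 8(z + 5)^(-1)
Step 3: This finite sum is the Laurent series of f about z = -5.
Step 4: Coefficient of (z + 5)^(-1) = coefficient of (z + 5) in the re-centred numerator = 8

8


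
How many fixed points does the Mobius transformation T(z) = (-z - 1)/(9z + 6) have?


Step 1: Fixed points satisfy T(z) = z
Step 2: 9z^2 + 7z + 1 = 0
Step 3: Discriminant = 7^2 - 4*9*1 = 13
Step 4: Number of fixed points = 2

2


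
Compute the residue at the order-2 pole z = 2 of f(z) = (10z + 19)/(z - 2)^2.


Step 1: Pole of order 2 at z = 2
Step 2: Res = lim d/dz [(z - 2)^2 * f(z)] as z -> 2
Step 3: (z - 2)^2 * f(z) = 10z + 19
Step 4: d/dz[10z + 19] = 10

10
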